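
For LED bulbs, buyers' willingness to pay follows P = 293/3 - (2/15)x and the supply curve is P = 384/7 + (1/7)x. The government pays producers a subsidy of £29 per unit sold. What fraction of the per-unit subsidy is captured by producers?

Producer share = 15/29

Pre-subsidy: 293/3 - (2/15)x = 384/7 + (1/7)x gives x* = 155 and P* = 77.
With the subsidy, sellers receive Ps = Pb + 29 for each unit, where Pb is the price buyers pay.
On the curves, Pb = 293/3 - (2/15)x and Ps = 384/7 + (1/7)x; the wedge Ps − Pb = 29 gives 384/7 + (1/7)x − (293/3 - (2/15)x) = 29, so x' = 260.
Then Pb = 293/3 − (2/15)·260 = 63 and Ps = 384/7 + (1/7)·260 = 92.
Buyers' price falls by P* − Pb = 77 − 63 = 14; sellers' price rises by Ps − P* = 92 − 77 = 15.
So producers capture 15/29 = 15/29 of each unit of subsidy.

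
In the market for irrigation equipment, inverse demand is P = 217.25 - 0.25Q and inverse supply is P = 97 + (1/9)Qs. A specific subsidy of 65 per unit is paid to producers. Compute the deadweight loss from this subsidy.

Pre-subsidy: 217.25 - 0.25Q = 97 + (1/9)Q gives Q* = 333 and P* = 134.
With the subsidy, sellers receive Ps = Pb + 65 for each unit, where Pb is the price buyers pay.
On the curves, Pb = 217.25 - 0.25Q and Ps = 97 + (1/9)Q; the wedge Ps − Pb = 65 gives 97 + (1/9)Q − (217.25 - 0.25Q) = 65, so Q' = 513.
Then Pb = 217.25 − 0.25·513 = 89 and Ps = 97 + (1/9)·513 = 154.
The subsidy expands output by 513 − 333 = 180 past the efficient level; on those units the gap between marginal cost and willingness to pay runs from 0 up to 65.
DWL = ½ × 65 × 180 = 5850.

Deadweight loss = 5850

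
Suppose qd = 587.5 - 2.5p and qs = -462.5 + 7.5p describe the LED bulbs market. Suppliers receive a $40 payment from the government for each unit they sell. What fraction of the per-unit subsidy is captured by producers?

Producer share = 0.25

Pre-subsidy: 587.5 - 2.5p = -462.5 + 7.5p gives p* = 105, q* = 325.
With the subsidy, sellers receive ps = pb + 40 for each unit, where pb is the price buyers pay.
Supply in terms of pb becomes qs = -462.5 + 7.5(pb + 40) = -162.5 + 7.5pb. Setting this equal to demand: 587.5 - 2.5pb = -162.5 + 7.5pb, so pb = 75.
Sellers receive ps = 75 + 40 = 115; q' = 587.5 − 2.5·75 = 400.
Buyers' price falls by p* − pb = 105 − 75 = 30; sellers' price rises by ps − p* = 115 − 105 = 10.
So producers capture 10/40 = 0.25 of each unit of subsidy.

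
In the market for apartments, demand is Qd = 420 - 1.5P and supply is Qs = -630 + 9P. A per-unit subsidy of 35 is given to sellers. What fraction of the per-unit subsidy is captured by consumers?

Consumer share = 6/7

Pre-subsidy: 420 - 1.5P = -630 + 9P gives P* = 100, Q* = 270.
With the subsidy, sellers receive Ps = Pb + 35 for each unit, where Pb is the price buyers pay.
Supply in terms of Pb becomes Qs = -630 + 9(Pb + 35) = -315 + 9Pb. Setting this equal to demand: 420 - 1.5Pb = -315 + 9Pb, so Pb = 70.
Sellers receive Ps = 70 + 35 = 105; Q' = 420 − 1.5·70 = 315.
Buyers' price falls by P* − Pb = 100 − 70 = 30; sellers' price rises by Ps − P* = 105 − 100 = 5.
So consumers capture 30/35 = 6/7 of each unit of subsidy.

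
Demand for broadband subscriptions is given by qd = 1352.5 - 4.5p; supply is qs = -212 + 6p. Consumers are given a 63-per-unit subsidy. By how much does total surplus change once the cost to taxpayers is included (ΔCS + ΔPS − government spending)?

Pre-subsidy: 1352.5 - 4.5p = -212 + 6p gives p* = 149, q* = 682.
With the rebate, buyers effectively pay pb = ps − 63, where ps is the price sellers receive.
Demand in terms of ps becomes qd = 1352.5 − 4.5(ps − 63) = 1636 - 4.5ps. Setting this equal to supply: 1636 - 4.5ps = -212 + 6ps, so ps = 176.
Buyers pay pb = 176 − 63 = 113; q' = -212 + 6·176 = 844.
ΔCS = ½(682 + 844)(149 − 113) = 27468; ΔPS = ½(682 + 844)(176 − 149) = 20601.
Government spending = 63 × 844 = 53172.
Net change = 27468 + 20601 − 53172 = -5103. The loss equals the DWL triangle ½·63·162.

Net change in total surplus = -5103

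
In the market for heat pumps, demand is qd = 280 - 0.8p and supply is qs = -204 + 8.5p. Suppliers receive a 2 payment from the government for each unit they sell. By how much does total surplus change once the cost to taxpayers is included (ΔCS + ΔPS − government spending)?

Net change in total surplus = -136/93

Pre-subsidy: 280 - 0.8p = -204 + 8.5p gives p* = 4840/93, q* = 22168/93.
With the subsidy, sellers receive ps = pb + 2 for each unit, where pb is the price buyers pay.
Supply in terms of pb becomes qs = -204 + 8.5(pb + 2) = -187 + 8.5pb. Setting this equal to demand: 280 - 0.8pb = -187 + 8.5pb, so pb = 4670/93.
Sellers receive ps = 4670/93 + 2 = 4856/93; q' = 280 − 0.8·(4670/93) = 22304/93.
ΔCS = ½(22168/93 + 22304/93)(4840/93 − 4670/93) = 1260040/2883; ΔPS = ½(22168/93 + 22304/93)(4856/93 − 4840/93) = 118592/2883.
Government spending = 2 × 22304/93 = 44608/93.
Net change = 1260040/2883 + 118592/2883 − 44608/93 = -136/93. The loss equals the DWL triangle ½·2·136/93.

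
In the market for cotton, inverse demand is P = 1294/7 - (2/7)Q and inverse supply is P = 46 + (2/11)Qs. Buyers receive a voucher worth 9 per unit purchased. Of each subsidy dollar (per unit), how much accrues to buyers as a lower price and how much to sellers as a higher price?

Buyers gain 5.5 per unit; sellers gain 3.5 per unit

Pre-subsidy: 1294/7 - (2/7)Q = 46 + (2/11)Q gives Q* = 297 and P* = 100.
With the rebate, buyers effectively pay Pb = Ps − 9, where Ps is the price sellers receive.
On the curves, Pb = 1294/7 - (2/7)Q and Ps = 46 + (2/11)Q; the wedge Ps − Pb = 9 gives 46 + (2/11)Q − (1294/7 - (2/7)Q) = 9, so Q' = 316.25.
Then Pb = 1294/7 − (2/7)·316.25 = 94.5 and Ps = 46 + (2/11)·316.25 = 103.5.
Buyers' price falls by P* − Pb = 100 − 94.5 = 5.5; sellers' price rises by Ps − P* = 103.5 − 100 = 3.5.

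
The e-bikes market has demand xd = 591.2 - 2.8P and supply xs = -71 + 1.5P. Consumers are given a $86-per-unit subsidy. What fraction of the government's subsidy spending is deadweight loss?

DWL / government spending = 21/122

Pre-subsidy: 591.2 - 2.8P = -71 + 1.5P gives P* = 154, x* = 160.
With the rebate, buyers effectively pay Pb = Ps − 86, where Ps is the price sellers receive.
Demand in terms of Ps becomes xd = 591.2 − 2.8(Ps − 86) = 832 - 2.8Ps. Setting this equal to supply: 832 - 2.8Ps = -71 + 1.5Ps, so Ps = 210.
Buyers pay Pb = 210 − 86 = 124; x' = -71 + 1.5·210 = 244.
ΔCS = ½(160 + 244)(154 − 124) = 6060; ΔPS = ½(160 + 244)(210 − 154) = 11312.
Government spending = 86 × 244 = 20984.
DWL = ½ × 86 × (244 − 160) = 3612; fraction = 3612 / 20984 = 21/122.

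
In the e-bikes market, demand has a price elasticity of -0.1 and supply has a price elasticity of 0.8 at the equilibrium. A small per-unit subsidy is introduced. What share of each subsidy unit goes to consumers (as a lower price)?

Consumer share = 8/9

For a small subsidy around the equilibrium, the benefit split depends on the relative slopes, which at a point are proportional to the elasticities.
Buyer share = εs/(εs + |εd|) = 0.8/(0.8 + 0.1) = 8/9; seller share = |εd|/(εs + |εd|) = 1/9.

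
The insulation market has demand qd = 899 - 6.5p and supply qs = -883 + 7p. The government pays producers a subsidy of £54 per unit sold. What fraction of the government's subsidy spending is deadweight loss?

DWL / government spending = 91/223

Pre-subsidy: 899 - 6.5p = -883 + 7p gives p* = 132, q* = 41.
With the subsidy, sellers receive ps = pb + 54 for each unit, where pb is the price buyers pay.
Supply in terms of pb becomes qs = -883 + 7(pb + 54) = -505 + 7pb. Setting this equal to demand: 899 - 6.5pb = -505 + 7pb, so pb = 104.
Sellers receive ps = 104 + 54 = 158; q' = 899 − 6.5·104 = 223.
ΔCS = ½(41 + 223)(132 − 104) = 3696; ΔPS = ½(41 + 223)(158 − 132) = 3432.
Government spending = 54 × 223 = 12042.
DWL = ½ × 54 × (223 − 41) = 4914; fraction = 4914 / 12042 = 91/223.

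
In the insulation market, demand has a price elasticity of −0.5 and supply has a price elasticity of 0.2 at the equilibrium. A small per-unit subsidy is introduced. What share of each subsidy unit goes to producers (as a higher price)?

For a small subsidy around the equilibrium, the benefit split depends on the relative slopes, which at a point are proportional to the elasticities.
Buyer share = εs/(εs + |εd|) = 0.2/(0.2 + 0.5) = 2/7; seller share = |εd|/(εs + |εd|) = 5/7.
So producers capture 5/7 of the subsidy.

Producer share = 5/7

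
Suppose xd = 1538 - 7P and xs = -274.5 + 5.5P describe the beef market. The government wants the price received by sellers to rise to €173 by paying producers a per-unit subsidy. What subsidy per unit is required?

Required subsidy s = €50 per unit

At a seller price of 173, quantity supplied is -274.5 + 5.5·173 = 677.
Buyers absorb 677 only when they pay Pb with 1538 − 7·Pb = 677, i.e. Pb = 123.
s = Ps − Pb = 173 − 123 = 50.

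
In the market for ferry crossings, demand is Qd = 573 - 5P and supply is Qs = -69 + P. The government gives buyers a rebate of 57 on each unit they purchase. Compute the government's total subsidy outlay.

Pre-subsidy: 573 - 5P = -69 + P gives P* = 107, Q* = 38.
With the rebate, buyers effectively pay Pb = Ps − 57, where Ps is the price sellers receive.
Demand in terms of Ps becomes Qd = 573 − 5(Ps − 57) = 858 - 5Ps. Setting this equal to supply: 858 - 5Ps = -69 + Ps, so Ps = 154.5.
Buyers pay Pb = 154.5 − 57 = 97.5; Q' = -69 + 1·154.5 = 85.5.
Government outlay = subsidy × quantity = 57 × 85.5 = 4873.5.

Government cost = 4873.5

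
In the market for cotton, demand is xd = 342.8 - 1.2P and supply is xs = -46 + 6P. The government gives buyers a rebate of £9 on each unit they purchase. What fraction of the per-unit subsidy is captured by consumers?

Consumer share = 5/6

Pre-subsidy: 342.8 - 1.2P = -46 + 6P gives P* = 54, x* = 278.
With the rebate, buyers effectively pay Pb = Ps − 9, where Ps is the price sellers receive.
Demand in terms of Ps becomes xd = 342.8 − 1.2(Ps − 9) = 353.6 - 1.2Ps. Setting this equal to supply: 353.6 - 1.2Ps = -46 + 6Ps, so Ps = 55.5.
Buyers pay Pb = 55.5 − 9 = 46.5; x' = -46 + 6·55.5 = 287.
Buyers' price falls by P* − Pb = 54 − 46.5 = 7.5; sellers' price rises by Ps − P* = 55.5 − 54 = 1.5.
So consumers capture 7.5/9 = 5/6 of each unit of subsidy.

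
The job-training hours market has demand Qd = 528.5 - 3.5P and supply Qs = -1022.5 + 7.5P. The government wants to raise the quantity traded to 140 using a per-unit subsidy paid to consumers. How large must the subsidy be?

At Q = 140, invert demand for the buyer price: Pb = (528.5 − 140)/3.5 = 111; invert supply for the seller price: Ps = (140 − (-1022.5))/7.5 = 155.
The subsidy must fill the gap: s = Ps − Pb = 155 − 111 = 44.

Required subsidy s = 44 per unit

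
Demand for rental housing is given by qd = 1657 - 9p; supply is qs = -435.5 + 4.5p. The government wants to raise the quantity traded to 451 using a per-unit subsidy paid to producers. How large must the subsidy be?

Required subsidy s = 63 per unit

At q = 451, invert demand for the buyer price: pb = (1657 − 451)/9 = 134; invert supply for the seller price: ps = (451 − (-435.5))/4.5 = 197.
The subsidy must fill the gap: s = ps − pb = 197 − 134 = 63.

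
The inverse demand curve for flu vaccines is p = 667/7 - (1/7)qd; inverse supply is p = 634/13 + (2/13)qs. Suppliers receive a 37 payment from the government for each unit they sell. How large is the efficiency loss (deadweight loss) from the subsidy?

Deadweight loss = 124579/54

Pre-subsidy: 667/7 - (1/7)q = 634/13 + (2/13)q gives q* = 1411/9 and p* = 656/9.
With the subsidy, sellers receive ps = pb + 37 for each unit, where pb is the price buyers pay.
On the curves, pb = 667/7 - (1/7)q and ps = 634/13 + (2/13)q; the wedge ps − pb = 37 gives 634/13 + (2/13)q − (667/7 - (1/7)q) = 37, so q' = 7600/27.
Then pb = 667/7 − (1/7)·(7600/27) = 1487/27 and ps = 634/13 + (2/13)·(7600/27) = 2486/27.
The subsidy expands output by 7600/27 − 1411/9 = 3367/27 past the efficient level; on those units the gap between marginal cost and willingness to pay runs from 0 up to 37.
DWL = ½ × 37 × 3367/27 = 124579/54.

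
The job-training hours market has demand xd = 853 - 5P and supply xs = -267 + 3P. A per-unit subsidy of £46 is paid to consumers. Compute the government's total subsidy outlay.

Government cost = £11005.5

Pre-subsidy: 853 - 5P = -267 + 3P gives P* = 140, x* = 153.
With the rebate, buyers effectively pay Pb = Ps − 46, where Ps is the price sellers receive.
Demand in terms of Ps becomes xd = 853 − 5(Ps − 46) = 1083 - 5Ps. Setting this equal to supply: 1083 - 5Ps = -267 + 3Ps, so Ps = 168.75.
Buyers pay Pb = 168.75 − 46 = 122.75; x' = -267 + 3·168.75 = 239.25.
Government outlay = subsidy × quantity = 46 × 239.25 = 11005.5.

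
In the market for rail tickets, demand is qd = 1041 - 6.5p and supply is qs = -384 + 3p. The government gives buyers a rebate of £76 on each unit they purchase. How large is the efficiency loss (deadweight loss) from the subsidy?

Deadweight loss = £5928

Pre-subsidy: 1041 - 6.5p = -384 + 3p gives p* = 150, q* = 66.
With the rebate, buyers effectively pay pb = ps − 76, where ps is the price sellers receive.
Demand in terms of ps becomes qd = 1041 − 6.5(ps − 76) = 1535 - 6.5ps. Setting this equal to supply: 1535 - 6.5ps = -384 + 3ps, so ps = 202.
Buyers pay pb = 202 − 76 = 126; q' = -384 + 3·202 = 222.
The subsidy expands output by 222 − 66 = 156 past the efficient level; on those units the gap between marginal cost and willingness to pay runs from 0 up to 76.
DWL = ½ × 76 × 156 = 5928.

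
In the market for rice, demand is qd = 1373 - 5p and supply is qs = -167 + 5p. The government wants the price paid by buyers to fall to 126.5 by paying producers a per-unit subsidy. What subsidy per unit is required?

At a buyer price of 126.5, quantity demanded is 1373 − 5·126.5 = 740.5.
Sellers supply 740.5 only when they receive ps with -167 + 5·ps = 740.5, i.e. ps = 181.5.
s = ps − pb = 181.5 − 126.5 = 55.

Required subsidy s = 55 per unit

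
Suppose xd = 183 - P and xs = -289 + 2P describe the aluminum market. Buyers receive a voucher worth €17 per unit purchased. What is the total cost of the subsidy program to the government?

Government cost = €629

Pre-subsidy: 183 - P = -289 + 2P gives P* = 472/3, x* = 77/3.
With the rebate, buyers effectively pay Pb = Ps − 17, where Ps is the price sellers receive.
Demand in terms of Ps becomes xd = 183 − 1(Ps − 17) = 200 - Ps. Setting this equal to supply: 200 - Ps = -289 + 2Ps, so Ps = 163.
Buyers pay Pb = 163 − 17 = 146; x' = -289 + 2·163 = 37.
Government outlay = subsidy × quantity = 17 × 37 = 629.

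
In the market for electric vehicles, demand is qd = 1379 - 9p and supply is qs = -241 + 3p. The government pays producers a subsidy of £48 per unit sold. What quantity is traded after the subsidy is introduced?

q' = 272

Pre-subsidy: 1379 - 9p = -241 + 3p gives p* = 135, q* = 164.
With the subsidy, sellers receive ps = pb + 48 for each unit, where pb is the price buyers pay.
Supply in terms of pb becomes qs = -241 + 3(pb + 48) = -97 + 3pb. Setting this equal to demand: 1379 - 9pb = -97 + 3pb, so pb = 123.
Sellers receive ps = 123 + 48 = 171; q' = 1379 − 9·123 = 272.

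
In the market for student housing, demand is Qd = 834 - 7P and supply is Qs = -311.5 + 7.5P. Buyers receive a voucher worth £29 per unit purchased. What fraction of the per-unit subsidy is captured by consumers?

Pre-subsidy: 834 - 7P = -311.5 + 7.5P gives P* = 79, Q* = 281.
With the rebate, buyers effectively pay Pb = Ps − 29, where Ps is the price sellers receive.
Demand in terms of Ps becomes Qd = 834 − 7(Ps − 29) = 1037 - 7Ps. Setting this equal to supply: 1037 - 7Ps = -311.5 + 7.5Ps, so Ps = 93.
Buyers pay Pb = 93 − 29 = 64; Q' = -311.5 + 7.5·93 = 386.
Buyers' price falls by P* − Pb = 79 − 64 = 15; sellers' price rises by Ps − P* = 93 − 79 = 14.
So consumers capture 15/29 = 15/29 of each unit of subsidy.

Consumer share = 15/29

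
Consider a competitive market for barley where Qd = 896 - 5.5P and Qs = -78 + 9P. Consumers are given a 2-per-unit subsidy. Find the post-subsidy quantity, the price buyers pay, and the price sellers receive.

Q' = 15468/29; buyers pay 1912/29; sellers receive 1970/29

Pre-subsidy: 896 - 5.5P = -78 + 9P gives P* = 1948/29, Q* = 15270/29.
With the rebate, buyers effectively pay Pb = Ps − 2, where Ps is the price sellers receive.
Demand in terms of Ps becomes Qd = 896 − 5.5(Ps − 2) = 907 - 5.5Ps. Setting this equal to supply: 907 - 5.5Ps = -78 + 9Ps, so Ps = 1970/29.
Buyers pay Pb = 1970/29 − 2 = 1912/29; Q' = -78 + 9·(1970/29) = 15468/29.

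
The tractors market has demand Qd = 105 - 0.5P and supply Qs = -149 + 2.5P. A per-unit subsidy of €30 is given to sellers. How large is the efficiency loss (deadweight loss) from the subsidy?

Pre-subsidy: 105 - 0.5P = -149 + 2.5P gives P* = 254/3, Q* = 188/3.
With the subsidy, sellers receive Ps = Pb + 30 for each unit, where Pb is the price buyers pay.
Supply in terms of Pb becomes Qs = -149 + 2.5(Pb + 30) = -74 + 2.5Pb. Setting this equal to demand: 105 - 0.5Pb = -74 + 2.5Pb, so Pb = 179/3.
Sellers receive Ps = 179/3 + 30 = 269/3; Q' = 105 − 0.5·(179/3) = 451/6.
The subsidy expands output by 451/6 − 188/3 = 12.5 past the efficient level; on those units the gap between marginal cost and willingness to pay runs from 0 up to 30.
DWL = ½ × 30 × 12.5 = 187.5.

Deadweight loss = €187.5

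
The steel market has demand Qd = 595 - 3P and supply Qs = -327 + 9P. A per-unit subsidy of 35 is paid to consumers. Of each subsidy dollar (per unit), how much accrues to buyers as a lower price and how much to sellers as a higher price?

Buyers gain 26.25 per unit; sellers gain 8.75 per unit

Pre-subsidy: 595 - 3P = -327 + 9P gives P* = 461/6, Q* = 364.5.
With the rebate, buyers effectively pay Pb = Ps − 35, where Ps is the price sellers receive.
Demand in terms of Ps becomes Qd = 595 − 3(Ps − 35) = 700 - 3Ps. Setting this equal to supply: 700 - 3Ps = -327 + 9Ps, so Ps = 1027/12.
Buyers pay Pb = 1027/12 − 35 = 607/12; Q' = -327 + 9·(1027/12) = 443.25.
Buyers' price falls by P* − Pb = 461/6 − 607/12 = 26.25; sellers' price rises by Ps − P* = 1027/12 − 461/6 = 8.75.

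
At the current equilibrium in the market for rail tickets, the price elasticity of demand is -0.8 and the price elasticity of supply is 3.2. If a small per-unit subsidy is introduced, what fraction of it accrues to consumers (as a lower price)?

For a small subsidy around the equilibrium, the benefit split depends on the relative slopes, which at a point are proportional to the elasticities.
Buyer share = εs/(εs + |εd|) = 3.2/(3.2 + 0.8) = 0.8; seller share = |εd|/(εs + |εd|) = 0.2.

Consumer share = 0.8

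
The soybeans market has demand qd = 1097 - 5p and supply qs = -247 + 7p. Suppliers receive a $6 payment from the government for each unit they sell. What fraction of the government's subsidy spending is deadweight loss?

Pre-subsidy: 1097 - 5p = -247 + 7p gives p* = 112, q* = 537.
With the subsidy, sellers receive ps = pb + 6 for each unit, where pb is the price buyers pay.
Supply in terms of pb becomes qs = -247 + 7(pb + 6) = -205 + 7pb. Setting this equal to demand: 1097 - 5pb = -205 + 7pb, so pb = 108.5.
Sellers receive ps = 108.5 + 6 = 114.5; q' = 1097 − 5·108.5 = 554.5.
ΔCS = ½(537 + 554.5)(112 − 108.5) = 1910.125; ΔPS = ½(537 + 554.5)(114.5 − 112) = 1364.375.
Government spending = 6 × 554.5 = 3327.
DWL = ½ × 6 × (554.5 − 537) = 52.5; fraction = 52.5 / 3327 = 35/2218.

DWL / government spending = 35/2218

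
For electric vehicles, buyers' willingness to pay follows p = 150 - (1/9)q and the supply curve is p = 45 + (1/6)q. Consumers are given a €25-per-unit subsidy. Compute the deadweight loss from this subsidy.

Pre-subsidy: 150 - (1/9)q = 45 + (1/6)q gives q* = 378 and p* = 108.
With the rebate, buyers effectively pay pb = ps − 25, where ps is the price sellers receive.
On the curves, pb = 150 - (1/9)q and ps = 45 + (1/6)q; the wedge ps − pb = 25 gives 45 + (1/6)q − (150 - (1/9)q) = 25, so q' = 468.
Then pb = 150 − (1/9)·468 = 98 and ps = 45 + (1/6)·468 = 123.
The subsidy expands output by 468 − 378 = 90 past the efficient level; on those units the gap between marginal cost and willingness to pay runs from 0 up to 25.
DWL = ½ × 25 × 90 = 1125.

Deadweight loss = €1125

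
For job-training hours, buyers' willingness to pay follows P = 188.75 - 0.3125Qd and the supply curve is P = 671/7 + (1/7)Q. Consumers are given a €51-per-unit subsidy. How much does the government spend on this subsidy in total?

Government cost = €16116

Pre-subsidy: 188.75 - 0.3125Q = 671/7 + (1/7)Q gives Q* = 204 and P* = 125.
With the rebate, buyers effectively pay Pb = Ps − 51, where Ps is the price sellers receive.
On the curves, Pb = 188.75 - 0.3125Q and Ps = 671/7 + (1/7)Q; the wedge Ps − Pb = 51 gives 671/7 + (1/7)Q − (188.75 - 0.3125Q) = 51, so Q' = 316.
Then Pb = 188.75 − 0.3125·316 = 90 and Ps = 671/7 + (1/7)·316 = 141.
Government outlay = subsidy × quantity = 51 × 316 = 16116.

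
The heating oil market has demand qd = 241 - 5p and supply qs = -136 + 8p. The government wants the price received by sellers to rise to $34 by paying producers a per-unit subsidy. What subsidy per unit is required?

At a seller price of 34, quantity supplied is -136 + 8·34 = 136.
Buyers absorb 136 only when they pay pb with 241 − 5·pb = 136, i.e. pb = 21.
s = ps − pb = 34 − 21 = 13.

Required subsidy s = $13 per unit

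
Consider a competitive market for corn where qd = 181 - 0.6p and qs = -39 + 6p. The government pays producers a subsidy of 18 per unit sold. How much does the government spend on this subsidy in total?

Pre-subsidy: 181 - 0.6p = -39 + 6p gives p* = 100/3, q* = 161.
With the subsidy, sellers receive ps = pb + 18 for each unit, where pb is the price buyers pay.
Supply in terms of pb becomes qs = -39 + 6(pb + 18) = 69 + 6pb. Setting this equal to demand: 181 - 0.6pb = 69 + 6pb, so pb = 560/33.
Sellers receive ps = 560/33 + 18 = 1154/33; q' = 181 − 0.6·(560/33) = 1879/11.
Government outlay = subsidy × quantity = 18 × 1879/11 = 33822/11.

Government cost = 33822/11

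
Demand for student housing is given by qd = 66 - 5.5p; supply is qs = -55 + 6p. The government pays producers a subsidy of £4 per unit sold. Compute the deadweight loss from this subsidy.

Pre-subsidy: 66 - 5.5p = -55 + 6p gives p* = 242/23, q* = 187/23.
With the subsidy, sellers receive ps = pb + 4 for each unit, where pb is the price buyers pay.
Supply in terms of pb becomes qs = -55 + 6(pb + 4) = -31 + 6pb. Setting this equal to demand: 66 - 5.5pb = -31 + 6pb, so pb = 194/23.
Sellers receive ps = 194/23 + 4 = 286/23; q' = 66 − 5.5·(194/23) = 451/23.
The subsidy expands output by 451/23 − 187/23 = 264/23 past the efficient level; on those units the gap between marginal cost and willingness to pay runs from 0 up to 4.
DWL = ½ × 4 × 264/23 = 528/23.

Deadweight loss = 528/23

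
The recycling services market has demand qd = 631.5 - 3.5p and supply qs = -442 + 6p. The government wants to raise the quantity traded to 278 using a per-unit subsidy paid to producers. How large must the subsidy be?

At q = 278, invert demand for the buyer price: pb = (631.5 − 278)/3.5 = 101; invert supply for the seller price: ps = (278 − (-442))/6 = 120.
The subsidy must fill the gap: s = ps − pb = 120 − 101 = 19.

Required subsidy s = 19 per unit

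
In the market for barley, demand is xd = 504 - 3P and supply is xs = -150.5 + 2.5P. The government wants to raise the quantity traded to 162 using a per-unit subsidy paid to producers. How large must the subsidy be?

At x = 162, invert demand for the buyer price: Pb = (504 − 162)/3 = 114; invert supply for the seller price: Ps = (162 − (-150.5))/2.5 = 125.
The subsidy must fill the gap: s = Ps − Pb = 125 − 114 = 11.

Required subsidy s = 11 per unit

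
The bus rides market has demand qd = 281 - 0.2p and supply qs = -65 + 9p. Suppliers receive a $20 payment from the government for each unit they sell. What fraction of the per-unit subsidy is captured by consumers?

Pre-subsidy: 281 - 0.2p = -65 + 9p gives p* = 865/23, q* = 6290/23.
With the subsidy, sellers receive ps = pb + 20 for each unit, where pb is the price buyers pay.
Supply in terms of pb becomes qs = -65 + 9(pb + 20) = 115 + 9pb. Setting this equal to demand: 281 - 0.2pb = 115 + 9pb, so pb = 415/23.
Sellers receive ps = 415/23 + 20 = 875/23; q' = 281 − 0.2·(415/23) = 6380/23.
Buyers' price falls by p* − pb = 865/23 − 415/23 = 450/23; sellers' price rises by ps − p* = 875/23 − 865/23 = 10/23.
So consumers capture (450/23)/20 = 45/46 of each unit of subsidy.

Consumer share = 45/46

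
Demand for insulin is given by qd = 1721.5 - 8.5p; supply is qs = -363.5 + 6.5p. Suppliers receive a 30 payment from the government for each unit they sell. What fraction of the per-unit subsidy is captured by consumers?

Consumer share = 13/30

Pre-subsidy: 1721.5 - 8.5p = -363.5 + 6.5p gives p* = 139, q* = 540.
With the subsidy, sellers receive ps = pb + 30 for each unit, where pb is the price buyers pay.
Supply in terms of pb becomes qs = -363.5 + 6.5(pb + 30) = -168.5 + 6.5pb. Setting this equal to demand: 1721.5 - 8.5pb = -168.5 + 6.5pb, so pb = 126.
Sellers receive ps = 126 + 30 = 156; q' = 1721.5 − 8.5·126 = 650.5.
Buyers' price falls by p* − pb = 139 − 126 = 13; sellers' price rises by ps − p* = 156 − 139 = 17.
So consumers capture 13/30 = 13/30 of each unit of subsidy.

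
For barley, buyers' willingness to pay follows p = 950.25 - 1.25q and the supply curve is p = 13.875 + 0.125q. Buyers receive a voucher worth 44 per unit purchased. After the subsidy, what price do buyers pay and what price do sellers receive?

Pre-subsidy: 950.25 - 1.25q = 13.875 + 0.125q gives q* = 681 and p* = 99.
With the rebate, buyers effectively pay pb = ps − 44, where ps is the price sellers receive.
On the curves, pb = 950.25 - 1.25q and ps = 13.875 + 0.125q; the wedge ps − pb = 44 gives 13.875 + 0.125q − (950.25 - 1.25q) = 44, so q' = 713.
Then pb = 950.25 − 1.25·713 = 59 and ps = 13.875 + 0.125·713 = 103.

Buyers pay 59; sellers receive 103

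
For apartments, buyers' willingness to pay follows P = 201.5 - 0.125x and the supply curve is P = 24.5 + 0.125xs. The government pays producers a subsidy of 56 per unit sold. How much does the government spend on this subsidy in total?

Pre-subsidy: 201.5 - 0.125x = 24.5 + 0.125x gives x* = 708 and P* = 113.
With the subsidy, sellers receive Ps = Pb + 56 for each unit, where Pb is the price buyers pay.
On the curves, Pb = 201.5 - 0.125x and Ps = 24.5 + 0.125x; the wedge Ps − Pb = 56 gives 24.5 + 0.125x − (201.5 - 0.125x) = 56, so x' = 932.
Then Pb = 201.5 − 0.125·932 = 85 and Ps = 24.5 + 0.125·932 = 141.
Government outlay = subsidy × quantity = 56 × 932 = 52192.

Government cost = 52192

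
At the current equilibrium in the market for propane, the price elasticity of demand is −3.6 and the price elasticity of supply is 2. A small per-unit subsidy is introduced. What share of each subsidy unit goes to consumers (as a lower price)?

Consumer share = 5/14

For a small subsidy around the equilibrium, the benefit split depends on the relative slopes, which at a point are proportional to the elasticities.
Buyer share = εs/(εs + |εd|) = 2/(2 + 3.6) = 5/14; seller share = |εd|/(εs + |εd|) = 9/14.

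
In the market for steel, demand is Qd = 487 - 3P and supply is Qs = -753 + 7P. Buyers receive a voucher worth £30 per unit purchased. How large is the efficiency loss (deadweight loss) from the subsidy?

Pre-subsidy: 487 - 3P = -753 + 7P gives P* = 124, Q* = 115.
With the rebate, buyers effectively pay Pb = Ps − 30, where Ps is the price sellers receive.
Demand in terms of Ps becomes Qd = 487 − 3(Ps − 30) = 577 - 3Ps. Setting this equal to supply: 577 - 3Ps = -753 + 7Ps, so Ps = 133.
Buyers pay Pb = 133 − 30 = 103; Q' = -753 + 7·133 = 178.
The subsidy expands output by 178 − 115 = 63 past the efficient level; on those units the gap between marginal cost and willingness to pay runs from 0 up to 30.
DWL = ½ × 30 × 63 = 945.

Deadweight loss = £945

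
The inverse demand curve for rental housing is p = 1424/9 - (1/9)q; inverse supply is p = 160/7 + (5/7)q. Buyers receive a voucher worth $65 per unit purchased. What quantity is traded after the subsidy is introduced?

Pre-subsidy: 1424/9 - (1/9)q = 160/7 + (5/7)q gives q* = 164 and p* = 140.
With the rebate, buyers effectively pay pb = ps − 65, where ps is the price sellers receive.
On the curves, pb = 1424/9 - (1/9)q and ps = 160/7 + (5/7)q; the wedge ps − pb = 65 gives 160/7 + (5/7)q − (1424/9 - (1/9)q) = 65, so q' = 242.75.
Then pb = 1424/9 − (1/9)·242.75 = 131.25 and ps = 160/7 + (5/7)·242.75 = 196.25.

q' = 242.75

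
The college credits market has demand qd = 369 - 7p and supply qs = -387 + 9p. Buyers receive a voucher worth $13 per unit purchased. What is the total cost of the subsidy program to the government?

Pre-subsidy: 369 - 7p = -387 + 9p gives p* = 47.25, q* = 38.25.
With the rebate, buyers effectively pay pb = ps − 13, where ps is the price sellers receive.
Demand in terms of ps becomes qd = 369 − 7(ps − 13) = 460 - 7ps. Setting this equal to supply: 460 - 7ps = -387 + 9ps, so ps = 52.9375.
Buyers pay pb = 52.9375 − 13 = 39.9375; q' = -387 + 9·52.9375 = 89.4375.
Government outlay = subsidy × quantity = 13 × 89.4375 = 1162.6875.

Government cost = $1162.6875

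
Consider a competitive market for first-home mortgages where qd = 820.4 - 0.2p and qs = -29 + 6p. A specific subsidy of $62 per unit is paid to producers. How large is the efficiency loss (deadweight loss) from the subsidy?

Deadweight loss = $372

Pre-subsidy: 820.4 - 0.2p = -29 + 6p gives p* = 137, q* = 793.
With the subsidy, sellers receive ps = pb + 62 for each unit, where pb is the price buyers pay.
Supply in terms of pb becomes qs = -29 + 6(pb + 62) = 343 + 6pb. Setting this equal to demand: 820.4 - 0.2pb = 343 + 6pb, so pb = 77.
Sellers receive ps = 77 + 62 = 139; q' = 820.4 − 0.2·77 = 805.
The subsidy expands output by 805 − 793 = 12 past the efficient level; on those units the gap between marginal cost and willingness to pay runs from 0 up to 62.
DWL = ½ × 62 × 12 = 372.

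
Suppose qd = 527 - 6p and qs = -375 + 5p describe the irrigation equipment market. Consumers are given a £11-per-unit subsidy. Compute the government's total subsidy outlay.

Pre-subsidy: 527 - 6p = -375 + 5p gives p* = 82, q* = 35.
With the rebate, buyers effectively pay pb = ps − 11, where ps is the price sellers receive.
Demand in terms of ps becomes qd = 527 − 6(ps − 11) = 593 - 6ps. Setting this equal to supply: 593 - 6ps = -375 + 5ps, so ps = 88.
Buyers pay pb = 88 − 11 = 77; q' = -375 + 5·88 = 65.
Government outlay = subsidy × quantity = 11 × 65 = 715.

Government cost = £715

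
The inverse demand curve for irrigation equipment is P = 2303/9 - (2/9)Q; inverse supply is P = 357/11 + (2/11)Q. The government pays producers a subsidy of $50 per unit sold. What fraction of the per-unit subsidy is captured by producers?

Producer share = 0.45

Pre-subsidy: 2303/9 - (2/9)Q = 357/11 + (2/11)Q gives Q* = 553 and P* = 133.
With the subsidy, sellers receive Ps = Pb + 50 for each unit, where Pb is the price buyers pay.
On the curves, Pb = 2303/9 - (2/9)Q and Ps = 357/11 + (2/11)Q; the wedge Ps − Pb = 50 gives 357/11 + (2/11)Q − (2303/9 - (2/9)Q) = 50, so Q' = 676.75.
Then Pb = 2303/9 − (2/9)·676.75 = 105.5 and Ps = 357/11 + (2/11)·676.75 = 155.5.
Buyers' price falls by P* − Pb = 133 − 105.5 = 27.5; sellers' price rises by Ps − P* = 155.5 − 133 = 22.5.
So producers capture 22.5/50 = 0.45 of each unit of subsidy.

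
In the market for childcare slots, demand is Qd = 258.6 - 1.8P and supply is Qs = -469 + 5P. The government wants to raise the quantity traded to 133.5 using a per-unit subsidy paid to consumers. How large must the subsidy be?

At Q = 133.5, invert demand for the buyer price: Pb = (258.6 − 133.5)/1.8 = 69.5; invert supply for the seller price: Ps = (133.5 − (-469))/5 = 120.5.
The subsidy must fill the gap: s = Ps − Pb = 120.5 − 69.5 = 51.

Required subsidy s = 51 per unit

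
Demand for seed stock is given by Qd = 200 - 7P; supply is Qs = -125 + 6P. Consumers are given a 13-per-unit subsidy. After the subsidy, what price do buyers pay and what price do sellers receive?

Buyers pay 19; sellers receive 32

Pre-subsidy: 200 - 7P = -125 + 6P gives P* = 25, Q* = 25.
With the rebate, buyers effectively pay Pb = Ps − 13, where Ps is the price sellers receive.
Demand in terms of Ps becomes Qd = 200 − 7(Ps − 13) = 291 - 7Ps. Setting this equal to supply: 291 - 7Ps = -125 + 6Ps, so Ps = 32.
Buyers pay Pb = 32 − 13 = 19; Q' = -125 + 6·32 = 67.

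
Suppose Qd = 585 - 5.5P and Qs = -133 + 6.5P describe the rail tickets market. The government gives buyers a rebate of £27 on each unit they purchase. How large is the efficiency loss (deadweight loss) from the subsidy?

Pre-subsidy: 585 - 5.5P = -133 + 6.5P gives P* = 359/6, Q* = 3071/12.
With the rebate, buyers effectively pay Pb = Ps − 27, where Ps is the price sellers receive.
Demand in terms of Ps becomes Qd = 585 − 5.5(Ps − 27) = 733.5 - 5.5Ps. Setting this equal to supply: 733.5 - 5.5Ps = -133 + 6.5Ps, so Ps = 1733/24.
Buyers pay Pb = 1733/24 − 27 = 1085/24; Q' = -133 + 6.5·(1733/24) = 16145/48.
The subsidy expands output by 16145/48 − 3071/12 = 80.4375 past the efficient level; on those units the gap between marginal cost and willingness to pay runs from 0 up to 27.
DWL = ½ × 27 × 80.4375 = 1085.90625.

Deadweight loss = £1085.90625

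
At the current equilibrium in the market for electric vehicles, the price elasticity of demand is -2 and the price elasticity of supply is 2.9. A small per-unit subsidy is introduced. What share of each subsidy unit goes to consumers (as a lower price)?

Consumer share = 29/49

For a small subsidy around the equilibrium, the benefit split depends on the relative slopes, which at a point are proportional to the elasticities.
Buyer share = εs/(εs + |εd|) = 2.9/(2.9 + 2) = 29/49; seller share = |εd|/(εs + |εd|) = 20/49.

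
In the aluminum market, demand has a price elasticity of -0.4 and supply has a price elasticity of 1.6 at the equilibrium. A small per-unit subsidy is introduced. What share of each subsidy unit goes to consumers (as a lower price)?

Consumer share = 0.8

For a small subsidy around the equilibrium, the benefit split depends on the relative slopes, which at a point are proportional to the elasticities.
Buyer share = εs/(εs + |εd|) = 1.6/(1.6 + 0.4) = 0.8; seller share = |εd|/(εs + |εd|) = 0.2.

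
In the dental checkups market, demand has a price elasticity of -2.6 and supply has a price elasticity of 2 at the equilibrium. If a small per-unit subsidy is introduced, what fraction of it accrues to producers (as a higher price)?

For a small subsidy around the equilibrium, the benefit split depends on the relative slopes, which at a point are proportional to the elasticities.
Buyer share = εs/(εs + |εd|) = 2/(2 + 2.6) = 10/23; seller share = |εd|/(εs + |εd|) = 13/23.
So producers capture 13/23 of the subsidy.

Producer share = 13/23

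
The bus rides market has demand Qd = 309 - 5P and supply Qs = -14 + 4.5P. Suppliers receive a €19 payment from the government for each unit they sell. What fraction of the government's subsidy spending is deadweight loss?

Pre-subsidy: 309 - 5P = -14 + 4.5P gives P* = 34, Q* = 139.
With the subsidy, sellers receive Ps = Pb + 19 for each unit, where Pb is the price buyers pay.
Supply in terms of Pb becomes Qs = -14 + 4.5(Pb + 19) = 71.5 + 4.5Pb. Setting this equal to demand: 309 - 5Pb = 71.5 + 4.5Pb, so Pb = 25.
Sellers receive Ps = 25 + 19 = 44; Q' = 309 − 5·25 = 184.
ΔCS = ½(139 + 184)(34 − 25) = 1453.5; ΔPS = ½(139 + 184)(44 − 34) = 1615.
Government spending = 19 × 184 = 3496.
DWL = ½ × 19 × (184 − 139) = 427.5; fraction = 427.5 / 3496 = 45/368.

DWL / government spending = 45/368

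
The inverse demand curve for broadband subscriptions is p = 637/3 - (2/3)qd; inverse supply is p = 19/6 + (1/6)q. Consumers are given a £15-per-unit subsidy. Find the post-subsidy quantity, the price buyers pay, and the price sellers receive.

q' = 269; buyers pay £33; sellers receive £48

Pre-subsidy: 637/3 - (2/3)q = 19/6 + (1/6)q gives q* = 251 and p* = 45.
With the rebate, buyers effectively pay pb = ps − 15, where ps is the price sellers receive.
On the curves, pb = 637/3 - (2/3)q and ps = 19/6 + (1/6)q; the wedge ps − pb = 15 gives 19/6 + (1/6)q − (637/3 - (2/3)q) = 15, so q' = 269.
Then pb = 637/3 − (2/3)·269 = 33 and ps = 19/6 + (1/6)·269 = 48.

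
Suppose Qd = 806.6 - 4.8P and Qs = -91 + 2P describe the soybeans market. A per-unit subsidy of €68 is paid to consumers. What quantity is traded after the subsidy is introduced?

Pre-subsidy: 806.6 - 4.8P = -91 + 2P gives P* = 132, Q* = 173.
With the rebate, buyers effectively pay Pb = Ps − 68, where Ps is the price sellers receive.
Demand in terms of Ps becomes Qd = 806.6 − 4.8(Ps − 68) = 1133 - 4.8Ps. Setting this equal to supply: 1133 - 4.8Ps = -91 + 2Ps, so Ps = 180.
Buyers pay Pb = 180 − 68 = 112; Q' = -91 + 2·180 = 269.

Q' = 269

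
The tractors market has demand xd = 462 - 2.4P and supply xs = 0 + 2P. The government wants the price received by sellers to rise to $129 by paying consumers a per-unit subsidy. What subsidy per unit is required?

At a seller price of 129, quantity supplied is 0 + 2·129 = 258.
Buyers absorb 258 only when they pay Pb with 462 − 2.4·Pb = 258, i.e. Pb = 85.
s = Ps − Pb = 129 − 85 = 44.

Required subsidy s = $44 per unit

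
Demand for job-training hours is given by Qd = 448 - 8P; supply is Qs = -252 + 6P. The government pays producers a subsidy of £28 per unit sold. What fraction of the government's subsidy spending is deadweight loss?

DWL / government spending = 1/3

Pre-subsidy: 448 - 8P = -252 + 6P gives P* = 50, Q* = 48.
With the subsidy, sellers receive Ps = Pb + 28 for each unit, where Pb is the price buyers pay.
Supply in terms of Pb becomes Qs = -252 + 6(Pb + 28) = -84 + 6Pb. Setting this equal to demand: 448 - 8Pb = -84 + 6Pb, so Pb = 38.
Sellers receive Ps = 38 + 28 = 66; Q' = 448 − 8·38 = 144.
ΔCS = ½(48 + 144)(50 − 38) = 1152; ΔPS = ½(48 + 144)(66 − 50) = 1536.
Government spending = 28 × 144 = 4032.
DWL = ½ × 28 × (144 − 48) = 1344; fraction = 1344 / 4032 = 1/3.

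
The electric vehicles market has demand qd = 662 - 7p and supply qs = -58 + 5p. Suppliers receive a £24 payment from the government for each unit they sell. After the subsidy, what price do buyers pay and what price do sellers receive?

Buyers pay £50; sellers receive £74

Pre-subsidy: 662 - 7p = -58 + 5p gives p* = 60, q* = 242.
With the subsidy, sellers receive ps = pb + 24 for each unit, where pb is the price buyers pay.
Supply in terms of pb becomes qs = -58 + 5(pb + 24) = 62 + 5pb. Setting this equal to demand: 662 - 7pb = 62 + 5pb, so pb = 50.
Sellers receive ps = 50 + 24 = 74; q' = 662 − 7·50 = 312.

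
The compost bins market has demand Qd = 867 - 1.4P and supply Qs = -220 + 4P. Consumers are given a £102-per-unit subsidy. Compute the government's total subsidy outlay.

Government cost = 634304/9

Pre-subsidy: 867 - 1.4P = -220 + 4P gives P* = 5435/27, Q* = 15800/27.
With the rebate, buyers effectively pay Pb = Ps − 102, where Ps is the price sellers receive.
Demand in terms of Ps becomes Qd = 867 − 1.4(Ps − 102) = 1009.8 - 1.4Ps. Setting this equal to supply: 1009.8 - 1.4Ps = -220 + 4Ps, so Ps = 6149/27.
Buyers pay Pb = 6149/27 − 102 = 3395/27; Q' = -220 + 4·(6149/27) = 18656/27.
Government outlay = subsidy × quantity = 102 × 18656/27 = 634304/9.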